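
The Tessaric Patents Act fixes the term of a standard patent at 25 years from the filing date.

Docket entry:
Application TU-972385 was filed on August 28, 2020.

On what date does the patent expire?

August 28, 2045

Filing date + 25 years → 28 August 2045.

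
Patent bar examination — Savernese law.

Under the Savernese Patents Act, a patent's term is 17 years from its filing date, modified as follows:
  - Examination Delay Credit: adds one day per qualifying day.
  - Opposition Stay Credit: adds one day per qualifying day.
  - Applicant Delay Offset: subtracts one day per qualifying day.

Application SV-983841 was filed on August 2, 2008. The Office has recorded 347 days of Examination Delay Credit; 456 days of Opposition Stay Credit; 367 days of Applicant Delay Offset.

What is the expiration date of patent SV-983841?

Base term: filing date + 17 years → 2 August 2025.
Examination Delay Credit: +347 days → 15 July 2026.
Opposition Stay Credit: +456 days → 14 October 2027.
Applicant Delay Offset: −367 days → 12 October 2026.

2026-10-12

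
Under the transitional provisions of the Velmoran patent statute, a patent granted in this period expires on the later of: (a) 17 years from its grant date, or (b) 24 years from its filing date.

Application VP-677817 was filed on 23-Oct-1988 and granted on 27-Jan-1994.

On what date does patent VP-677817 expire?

(a) grant + 17 years → 27 January 2011.
(b) filing + 24 years → 23 October 2012.
Later of the two: 23 October 2012.

October 23, 2012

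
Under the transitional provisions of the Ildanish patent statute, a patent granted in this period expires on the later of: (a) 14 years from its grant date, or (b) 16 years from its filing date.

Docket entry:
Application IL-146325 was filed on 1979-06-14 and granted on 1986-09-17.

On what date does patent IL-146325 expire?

September 17, 2000

(a) grant + 14 years → 17 September 2000.
(b) filing + 16 years → 14 June 1995.
Later of the two: 17 September 2000.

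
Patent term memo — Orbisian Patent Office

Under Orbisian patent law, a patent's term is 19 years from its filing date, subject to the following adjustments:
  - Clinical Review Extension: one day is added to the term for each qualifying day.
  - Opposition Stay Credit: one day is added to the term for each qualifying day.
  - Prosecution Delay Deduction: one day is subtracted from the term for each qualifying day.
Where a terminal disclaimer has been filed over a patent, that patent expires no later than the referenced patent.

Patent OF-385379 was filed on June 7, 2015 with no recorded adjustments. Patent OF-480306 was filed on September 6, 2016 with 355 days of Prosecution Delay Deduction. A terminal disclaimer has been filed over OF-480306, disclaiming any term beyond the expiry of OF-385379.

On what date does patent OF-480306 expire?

2034-06-07

Natural term of OF-480306:
  Base: filing + 19 years → 6 September 2035.
  Prosecution Delay Deduction: −355 days → 16 September 2034.
Expiry of referenced patent OF-385379:
  Base: filing + 19 years → 7 June 2034.
Terminal disclaimer: OF-480306 expires on the earlier of 16 September 2034 and 7 June 2034.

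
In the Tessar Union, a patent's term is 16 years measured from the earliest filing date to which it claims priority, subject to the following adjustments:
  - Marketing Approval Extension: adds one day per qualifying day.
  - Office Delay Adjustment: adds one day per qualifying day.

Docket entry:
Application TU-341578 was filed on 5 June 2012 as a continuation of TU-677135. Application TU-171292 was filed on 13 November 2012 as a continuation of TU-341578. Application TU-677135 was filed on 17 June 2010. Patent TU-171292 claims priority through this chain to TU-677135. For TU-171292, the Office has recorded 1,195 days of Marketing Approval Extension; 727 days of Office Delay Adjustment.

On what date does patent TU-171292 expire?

2031-09-21

Earliest priority filing: 17 June 2010.
Base term: 17 June 2010 + 16 years → 17 June 2026.
Marketing Approval Extension: +1195 days → 24 September 2029.
Office Delay Adjustment: +727 days → 21 September 2031.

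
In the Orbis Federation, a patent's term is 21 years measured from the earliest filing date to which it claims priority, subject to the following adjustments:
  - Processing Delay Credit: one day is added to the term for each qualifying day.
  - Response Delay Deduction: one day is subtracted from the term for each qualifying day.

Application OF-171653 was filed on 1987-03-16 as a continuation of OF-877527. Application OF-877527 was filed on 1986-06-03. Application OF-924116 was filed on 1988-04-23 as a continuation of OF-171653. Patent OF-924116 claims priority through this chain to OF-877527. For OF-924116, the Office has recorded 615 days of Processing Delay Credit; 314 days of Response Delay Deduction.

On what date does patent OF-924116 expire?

Earliest priority filing: 3 June 1986.
Base term: 3 June 1986 + 21 years → 3 June 2007.
Processing Delay Credit: +615 days → 7 February 2009.
Response Delay Deduction: −314 days → 30 March 2008.

March 30, 2008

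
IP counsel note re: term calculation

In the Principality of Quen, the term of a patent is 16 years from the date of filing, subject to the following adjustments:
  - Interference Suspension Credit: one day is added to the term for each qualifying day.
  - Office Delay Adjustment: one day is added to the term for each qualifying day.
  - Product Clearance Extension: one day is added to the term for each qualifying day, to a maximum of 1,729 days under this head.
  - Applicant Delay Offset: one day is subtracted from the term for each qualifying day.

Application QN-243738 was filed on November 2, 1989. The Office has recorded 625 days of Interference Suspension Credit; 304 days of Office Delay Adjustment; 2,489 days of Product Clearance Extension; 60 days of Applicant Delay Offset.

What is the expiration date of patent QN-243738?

Base term: filing date + 16 years → 2 November 2005.
Interference Suspension Credit: +625 days → 20 July 2007.
Office Delay Adjustment: +304 days → 19 May 2008.
Product Clearance Extension: 2489 days claimed exceeds the 1729-day cap, so +1729 days → 11 February 2013.
Applicant Delay Offset: −60 days → 13 December 2012.

December 13, 2012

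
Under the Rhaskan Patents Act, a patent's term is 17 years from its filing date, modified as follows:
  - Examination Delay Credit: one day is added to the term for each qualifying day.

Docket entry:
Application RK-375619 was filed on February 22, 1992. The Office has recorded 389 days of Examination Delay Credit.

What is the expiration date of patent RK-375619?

2010-03-18

Base term: filing date + 17 years → 22 February 2009.
Examination Delay Credit: +389 days → 18 March 2010.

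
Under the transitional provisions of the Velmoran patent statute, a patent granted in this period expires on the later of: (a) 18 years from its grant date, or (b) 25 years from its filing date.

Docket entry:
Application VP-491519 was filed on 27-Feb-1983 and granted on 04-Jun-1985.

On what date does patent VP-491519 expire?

(a) grant + 18 years → 4 June 2003.
(b) filing + 25 years → 27 February 2008.
Later of the two: 27 February 2008.

February 27, 2008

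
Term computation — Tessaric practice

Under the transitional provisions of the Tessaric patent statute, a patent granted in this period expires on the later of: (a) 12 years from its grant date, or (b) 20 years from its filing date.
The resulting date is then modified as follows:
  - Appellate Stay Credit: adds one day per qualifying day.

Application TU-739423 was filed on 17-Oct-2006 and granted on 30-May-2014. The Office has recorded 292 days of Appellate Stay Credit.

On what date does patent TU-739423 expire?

(a) grant + 12 years → 30 May 2026.
(b) filing + 20 years → 17 October 2026.
Later of the two: 17 October 2026.
Appellate Stay Credit: +292 days → 5 August 2027.

2027-08-05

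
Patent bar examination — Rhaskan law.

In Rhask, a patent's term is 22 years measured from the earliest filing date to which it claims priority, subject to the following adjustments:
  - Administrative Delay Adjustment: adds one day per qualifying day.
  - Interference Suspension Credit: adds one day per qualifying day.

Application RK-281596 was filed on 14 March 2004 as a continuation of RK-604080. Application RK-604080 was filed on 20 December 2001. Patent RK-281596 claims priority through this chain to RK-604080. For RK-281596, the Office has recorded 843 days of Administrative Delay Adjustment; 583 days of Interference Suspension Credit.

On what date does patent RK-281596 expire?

Earliest priority filing: 20 December 2001.
Base term: 20 December 2001 + 22 years → 20 December 2023.
Administrative Delay Adjustment: +843 days → 11 April 2026.
Interference Suspension Credit: +583 days → 15 November 2027.

November 15, 2027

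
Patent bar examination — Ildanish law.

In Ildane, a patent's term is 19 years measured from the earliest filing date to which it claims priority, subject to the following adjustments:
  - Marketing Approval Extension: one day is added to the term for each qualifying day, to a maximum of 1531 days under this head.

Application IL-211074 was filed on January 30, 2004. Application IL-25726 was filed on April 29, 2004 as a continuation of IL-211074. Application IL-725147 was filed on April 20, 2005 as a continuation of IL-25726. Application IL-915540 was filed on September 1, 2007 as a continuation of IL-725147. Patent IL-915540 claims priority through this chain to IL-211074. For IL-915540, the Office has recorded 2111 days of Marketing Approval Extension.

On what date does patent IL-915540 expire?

Earliest priority filing: 30 January 2004.
Base term: 30 January 2004 + 19 years → 30 January 2023.
Marketing Approval Extension: 2111 days claimed exceeds the 1531-day cap, so +1531 days → 10 April 2027.

2027-04-10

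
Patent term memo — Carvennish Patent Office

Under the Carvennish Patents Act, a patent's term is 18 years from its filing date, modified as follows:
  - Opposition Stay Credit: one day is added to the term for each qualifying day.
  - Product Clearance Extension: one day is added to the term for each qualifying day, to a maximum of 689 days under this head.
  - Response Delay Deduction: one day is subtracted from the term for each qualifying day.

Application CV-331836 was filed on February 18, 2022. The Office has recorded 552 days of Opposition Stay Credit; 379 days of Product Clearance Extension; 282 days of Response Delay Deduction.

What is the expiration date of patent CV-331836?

Base term: filing date + 18 years → 18 February 2040.
Opposition Stay Credit: +552 days → 23 August 2041.
Product Clearance Extension: 379 days (within the 689-day cap) → +379 days → 6 September 2042.
Response Delay Deduction: −282 days → 28 November 2041.

November 28, 2041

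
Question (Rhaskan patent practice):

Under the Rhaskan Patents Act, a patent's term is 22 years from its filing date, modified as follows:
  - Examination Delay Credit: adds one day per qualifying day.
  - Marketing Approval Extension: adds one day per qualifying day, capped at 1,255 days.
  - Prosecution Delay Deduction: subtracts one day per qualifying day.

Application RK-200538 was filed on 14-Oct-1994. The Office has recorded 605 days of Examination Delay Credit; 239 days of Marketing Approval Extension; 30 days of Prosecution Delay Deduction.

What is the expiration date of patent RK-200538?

January 6, 2019

Base term: filing date + 22 years → 14 October 2016.
Examination Delay Credit: +605 days → 11 June 2018.
Marketing Approval Extension: 239 days (within the 1255-day cap) → +239 days → 5 February 2019.
Prosecution Delay Deduction: −30 days → 6 January 2019.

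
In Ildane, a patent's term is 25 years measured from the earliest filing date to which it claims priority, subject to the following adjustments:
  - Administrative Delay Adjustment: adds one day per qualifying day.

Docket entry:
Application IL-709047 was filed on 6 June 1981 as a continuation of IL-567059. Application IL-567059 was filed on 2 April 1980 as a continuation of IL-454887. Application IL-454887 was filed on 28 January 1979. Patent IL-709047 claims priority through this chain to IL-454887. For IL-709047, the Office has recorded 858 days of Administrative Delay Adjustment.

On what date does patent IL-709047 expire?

Earliest priority filing: 28 January 1979.
Base term: 28 January 1979 + 25 years → 28 January 2004.
Administrative Delay Adjustment: +858 days → 4 June 2006.

June 4, 2006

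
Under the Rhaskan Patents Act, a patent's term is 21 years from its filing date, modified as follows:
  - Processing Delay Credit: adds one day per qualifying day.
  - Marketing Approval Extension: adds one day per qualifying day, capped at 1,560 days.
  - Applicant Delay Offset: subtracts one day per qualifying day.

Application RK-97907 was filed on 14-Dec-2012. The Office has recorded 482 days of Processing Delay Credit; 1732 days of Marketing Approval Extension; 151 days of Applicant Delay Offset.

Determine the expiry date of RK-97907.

Base term: filing date + 21 years → 14 December 2033.
Processing Delay Credit: +482 days → 10 April 2035.
Marketing Approval Extension: 1732 days claimed exceeds the 1560-day cap, so +1560 days → 18 July 2039.
Applicant Delay Offset: −151 days → 17 February 2039.

2039-02-17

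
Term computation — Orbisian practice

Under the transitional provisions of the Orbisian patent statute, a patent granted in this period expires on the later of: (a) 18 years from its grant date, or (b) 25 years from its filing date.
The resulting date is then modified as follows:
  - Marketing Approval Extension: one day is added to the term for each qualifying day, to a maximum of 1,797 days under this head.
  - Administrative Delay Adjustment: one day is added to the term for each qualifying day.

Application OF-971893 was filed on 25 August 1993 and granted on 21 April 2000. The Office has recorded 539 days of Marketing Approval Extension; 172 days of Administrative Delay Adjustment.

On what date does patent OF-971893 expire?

(a) grant + 18 years → 21 April 2018.
(b) filing + 25 years → 25 August 2018.
Later of the two: 25 August 2018.
Marketing Approval Extension: 539 days (within the 1797-day cap) → +539 days → 15 February 2020.
Administrative Delay Adjustment: +172 days → 5 August 2020.

August 5, 2020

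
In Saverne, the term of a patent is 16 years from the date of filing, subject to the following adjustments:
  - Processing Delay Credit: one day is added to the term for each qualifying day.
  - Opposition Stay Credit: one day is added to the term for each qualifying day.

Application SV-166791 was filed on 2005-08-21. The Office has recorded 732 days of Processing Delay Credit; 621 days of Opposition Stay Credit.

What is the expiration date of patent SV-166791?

Base term: filing date + 16 years → 21 August 2021.
Processing Delay Credit: +732 days → 23 August 2023.
Opposition Stay Credit: +621 days → 5 May 2025.

May 5, 2025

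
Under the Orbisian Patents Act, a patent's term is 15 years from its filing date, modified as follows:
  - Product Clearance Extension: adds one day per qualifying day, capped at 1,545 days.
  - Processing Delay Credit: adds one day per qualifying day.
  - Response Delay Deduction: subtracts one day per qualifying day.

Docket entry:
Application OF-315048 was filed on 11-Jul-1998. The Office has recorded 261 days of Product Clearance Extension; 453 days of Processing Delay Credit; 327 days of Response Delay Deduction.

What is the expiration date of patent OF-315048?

2014-08-02

Base term: filing date + 15 years → 11 July 2013.
Product Clearance Extension: 261 days (within the 1545-day cap) → +261 days → 29 March 2014.
Processing Delay Credit: +453 days → 25 June 2015.
Response Delay Deduction: −327 days → 2 August 2014.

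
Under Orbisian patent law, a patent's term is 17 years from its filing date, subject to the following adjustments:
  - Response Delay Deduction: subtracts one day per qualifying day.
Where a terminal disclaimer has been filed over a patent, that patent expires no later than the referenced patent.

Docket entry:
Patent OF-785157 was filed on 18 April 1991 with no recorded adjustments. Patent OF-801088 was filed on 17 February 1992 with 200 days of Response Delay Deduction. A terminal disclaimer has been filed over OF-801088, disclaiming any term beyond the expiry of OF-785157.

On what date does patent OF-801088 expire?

2008-04-18

Natural term of OF-801088:
  Base: filing + 17 years → 17 February 2009.
  Response Delay Deduction: −200 days → 1 August 2008.
Expiry of referenced patent OF-785157:
  Base: filing + 17 years → 18 April 2008.
Terminal disclaimer: OF-801088 expires on the earlier of 1 August 2008 and 18 April 2008.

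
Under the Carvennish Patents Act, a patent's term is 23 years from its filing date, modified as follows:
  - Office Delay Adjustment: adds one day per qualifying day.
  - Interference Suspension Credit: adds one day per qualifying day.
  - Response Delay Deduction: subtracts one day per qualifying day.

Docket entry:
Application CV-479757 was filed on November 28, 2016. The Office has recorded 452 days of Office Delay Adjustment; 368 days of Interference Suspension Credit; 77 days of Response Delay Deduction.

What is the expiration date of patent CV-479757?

Base term: filing date + 23 years → 28 November 2039.
Office Delay Adjustment: +452 days → 22 February 2041.
Interference Suspension Credit: +368 days → 25 February 2042.
Response Delay Deduction: −77 days → 10 December 2041.

2041-12-10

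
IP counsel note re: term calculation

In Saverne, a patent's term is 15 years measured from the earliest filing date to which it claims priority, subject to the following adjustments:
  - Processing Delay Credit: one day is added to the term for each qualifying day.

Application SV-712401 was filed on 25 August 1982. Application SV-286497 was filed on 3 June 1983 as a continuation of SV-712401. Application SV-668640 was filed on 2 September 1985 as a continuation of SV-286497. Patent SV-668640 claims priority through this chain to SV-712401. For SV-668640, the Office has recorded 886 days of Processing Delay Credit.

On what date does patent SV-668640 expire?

Earliest priority filing: 25 August 1982.
Base term: 25 August 1982 + 15 years → 25 August 1997.
Processing Delay Credit: +886 days → 28 January 2000.

January 28, 2000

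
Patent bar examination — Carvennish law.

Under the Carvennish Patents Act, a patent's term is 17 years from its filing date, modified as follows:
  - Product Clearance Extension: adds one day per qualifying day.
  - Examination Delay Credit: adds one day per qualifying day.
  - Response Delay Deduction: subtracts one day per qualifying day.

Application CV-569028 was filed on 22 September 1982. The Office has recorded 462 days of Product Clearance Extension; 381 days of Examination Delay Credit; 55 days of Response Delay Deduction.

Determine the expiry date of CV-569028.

Base term: filing date + 17 years → 22 September 1999.
Product Clearance Extension: +462 days → 27 December 2000.
Examination Delay Credit: +381 days → 12 January 2002.
Response Delay Deduction: −55 days → 18 November 2001.

November 18, 2001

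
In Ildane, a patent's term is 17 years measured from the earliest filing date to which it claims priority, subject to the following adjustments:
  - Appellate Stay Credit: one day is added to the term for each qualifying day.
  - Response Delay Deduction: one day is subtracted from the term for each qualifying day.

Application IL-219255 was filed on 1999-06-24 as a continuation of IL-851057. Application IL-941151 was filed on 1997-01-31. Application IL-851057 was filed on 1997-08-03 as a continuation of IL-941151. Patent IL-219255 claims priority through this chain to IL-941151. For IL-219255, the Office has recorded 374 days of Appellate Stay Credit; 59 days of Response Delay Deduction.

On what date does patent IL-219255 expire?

2014-12-12

Earliest priority filing: 31 January 1997.
Base term: 31 January 1997 + 17 years → 31 January 2014.
Appellate Stay Credit: +374 days → 9 February 2015.
Response Delay Deduction: −59 days → 12 December 2014.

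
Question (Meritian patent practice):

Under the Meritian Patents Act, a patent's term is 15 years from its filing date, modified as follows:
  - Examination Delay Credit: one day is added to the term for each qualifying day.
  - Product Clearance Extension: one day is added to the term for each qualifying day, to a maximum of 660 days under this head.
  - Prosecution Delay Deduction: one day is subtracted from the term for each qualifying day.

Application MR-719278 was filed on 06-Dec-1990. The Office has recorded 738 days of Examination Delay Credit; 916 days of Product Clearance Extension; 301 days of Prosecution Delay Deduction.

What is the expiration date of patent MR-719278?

2008-12-07

Base term: filing date + 15 years → 6 December 2005.
Examination Delay Credit: +738 days → 14 December 2007.
Product Clearance Extension: 916 days claimed exceeds the 660-day cap, so +660 days → 4 October 2009.
Prosecution Delay Deduction: −301 days → 7 December 2008.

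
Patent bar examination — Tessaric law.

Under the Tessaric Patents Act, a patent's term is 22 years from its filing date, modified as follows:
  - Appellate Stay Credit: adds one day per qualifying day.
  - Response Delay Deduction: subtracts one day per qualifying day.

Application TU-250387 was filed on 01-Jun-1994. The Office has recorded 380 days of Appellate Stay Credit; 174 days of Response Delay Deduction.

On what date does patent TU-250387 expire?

2016-12-24

Base term: filing date + 22 years → 1 June 2016.
Appellate Stay Credit: +380 days → 16 June 2017.
Response Delay Deduction: −174 days → 24 December 2016.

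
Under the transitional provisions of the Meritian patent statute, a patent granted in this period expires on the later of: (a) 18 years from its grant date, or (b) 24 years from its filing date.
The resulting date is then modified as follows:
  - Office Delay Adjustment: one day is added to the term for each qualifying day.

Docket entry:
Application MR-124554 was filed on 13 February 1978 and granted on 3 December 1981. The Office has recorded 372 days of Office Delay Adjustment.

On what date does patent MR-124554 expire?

(a) grant + 18 years → 3 December 1999.
(b) filing + 24 years → 13 February 2002.
Later of the two: 13 February 2002.
Office Delay Adjustment: +372 days → 20 February 2003.

February 20, 2003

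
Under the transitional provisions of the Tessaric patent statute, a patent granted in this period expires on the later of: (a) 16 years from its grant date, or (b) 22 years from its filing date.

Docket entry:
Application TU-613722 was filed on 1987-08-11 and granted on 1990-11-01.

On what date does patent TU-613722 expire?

2009-08-11

(a) grant + 16 years → 1 November 2006.
(b) filing + 22 years → 11 August 2009.
Later of the two: 11 August 2009.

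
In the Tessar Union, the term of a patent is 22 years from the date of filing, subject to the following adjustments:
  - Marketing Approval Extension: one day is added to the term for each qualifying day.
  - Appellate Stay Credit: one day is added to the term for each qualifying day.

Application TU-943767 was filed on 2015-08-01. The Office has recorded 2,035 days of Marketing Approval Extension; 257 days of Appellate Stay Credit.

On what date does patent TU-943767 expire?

Base term: filing date + 22 years → 1 August 2037.
Marketing Approval Extension: +2035 days → 26 February 2043.
Appellate Stay Credit: +257 days → 10 November 2043.

November 10, 2043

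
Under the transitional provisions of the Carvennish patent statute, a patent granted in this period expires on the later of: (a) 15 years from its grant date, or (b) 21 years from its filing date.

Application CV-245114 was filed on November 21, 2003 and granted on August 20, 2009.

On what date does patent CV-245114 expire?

November 21, 2024

(a) grant + 15 years → 20 August 2024.
(b) filing + 21 years → 21 November 2024.
Later of the two: 21 November 2024.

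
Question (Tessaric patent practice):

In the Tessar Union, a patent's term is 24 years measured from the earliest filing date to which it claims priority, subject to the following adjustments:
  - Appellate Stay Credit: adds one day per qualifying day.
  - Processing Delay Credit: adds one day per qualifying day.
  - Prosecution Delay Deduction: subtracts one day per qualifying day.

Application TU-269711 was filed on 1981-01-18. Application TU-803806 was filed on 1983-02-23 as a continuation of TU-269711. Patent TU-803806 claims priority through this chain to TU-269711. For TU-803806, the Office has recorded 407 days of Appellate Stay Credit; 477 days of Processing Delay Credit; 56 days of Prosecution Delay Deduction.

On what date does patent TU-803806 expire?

April 26, 2007

Earliest priority filing: 18 January 1981.
Base term: 18 January 1981 + 24 years → 18 January 2005.
Appellate Stay Credit: +407 days → 1 March 2006.
Processing Delay Credit: +477 days → 21 June 2007.
Prosecution Delay Deduction: −56 days → 26 April 2007.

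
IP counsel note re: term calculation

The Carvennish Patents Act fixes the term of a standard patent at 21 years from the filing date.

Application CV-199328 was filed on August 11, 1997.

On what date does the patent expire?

2018-08-11

Filing date + 21 years → 11 August 2018.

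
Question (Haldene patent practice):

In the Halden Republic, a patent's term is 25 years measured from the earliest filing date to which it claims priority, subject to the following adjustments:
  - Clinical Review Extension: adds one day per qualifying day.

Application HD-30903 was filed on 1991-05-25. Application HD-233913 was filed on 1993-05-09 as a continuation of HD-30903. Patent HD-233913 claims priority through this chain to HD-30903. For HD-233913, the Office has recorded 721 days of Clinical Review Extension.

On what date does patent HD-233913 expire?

2018-05-16

Earliest priority filing: 25 May 1991.
Base term: 25 May 1991 + 25 years → 25 May 2016.
Clinical Review Extension: +721 days → 16 May 2018.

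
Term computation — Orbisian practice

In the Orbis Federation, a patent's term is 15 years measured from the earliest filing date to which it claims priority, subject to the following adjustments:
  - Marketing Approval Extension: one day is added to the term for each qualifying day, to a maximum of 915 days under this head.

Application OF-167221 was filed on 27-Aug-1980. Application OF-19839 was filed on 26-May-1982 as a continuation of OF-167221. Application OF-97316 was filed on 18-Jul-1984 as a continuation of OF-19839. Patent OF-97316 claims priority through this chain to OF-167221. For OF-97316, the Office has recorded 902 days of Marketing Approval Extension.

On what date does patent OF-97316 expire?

February 14, 1998

Earliest priority filing: 27 August 1980.
Base term: 27 August 1980 + 15 years → 27 August 1995.
Marketing Approval Extension: 902 days (within the 915-day cap) → +902 days → 14 February 1998.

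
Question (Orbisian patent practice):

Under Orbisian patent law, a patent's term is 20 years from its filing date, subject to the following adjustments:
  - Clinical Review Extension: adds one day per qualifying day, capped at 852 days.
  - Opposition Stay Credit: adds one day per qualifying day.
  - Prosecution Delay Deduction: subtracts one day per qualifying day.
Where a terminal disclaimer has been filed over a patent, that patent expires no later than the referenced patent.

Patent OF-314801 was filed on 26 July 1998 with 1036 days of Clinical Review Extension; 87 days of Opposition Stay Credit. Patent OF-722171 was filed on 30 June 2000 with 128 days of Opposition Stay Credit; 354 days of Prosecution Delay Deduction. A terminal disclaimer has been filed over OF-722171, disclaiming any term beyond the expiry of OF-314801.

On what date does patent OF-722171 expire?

Natural term of OF-722171:
  Base: filing + 20 years → 30 June 2020.
  Opposition Stay Credit: +128 days → 5 November 2020.
  Prosecution Delay Deduction: −354 days → 17 November 2019.
Expiry of referenced patent OF-314801:
  Base: filing + 20 years → 26 July 2018.
  Clinical Review Extension: 1036 days claimed exceeds the 852-day cap, so +852 days → 24 November 2020.
  Opposition Stay Credit: +87 days → 19 February 2021.
Terminal disclaimer: OF-722171 expires on the earlier of 17 November 2019 and 19 February 2021.

2019-11-17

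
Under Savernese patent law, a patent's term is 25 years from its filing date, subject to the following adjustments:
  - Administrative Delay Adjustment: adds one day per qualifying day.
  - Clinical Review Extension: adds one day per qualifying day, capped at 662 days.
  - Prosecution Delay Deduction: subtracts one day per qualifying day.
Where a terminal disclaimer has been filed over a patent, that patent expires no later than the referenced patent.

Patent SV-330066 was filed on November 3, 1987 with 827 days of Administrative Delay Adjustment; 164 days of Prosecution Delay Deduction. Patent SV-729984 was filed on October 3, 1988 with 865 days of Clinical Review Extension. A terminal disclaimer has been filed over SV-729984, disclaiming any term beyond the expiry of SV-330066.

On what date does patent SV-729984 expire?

Natural term of SV-729984:
  Base: filing + 25 years → 3 October 2013.
  Clinical Review Extension: 865 days claimed exceeds the 662-day cap, so +662 days → 27 July 2015.
Expiry of referenced patent SV-330066:
  Base: filing + 25 years → 3 November 2012.
  Administrative Delay Adjustment: +827 days → 8 February 2015.
  Prosecution Delay Deduction: −164 days → 28 August 2014.
Terminal disclaimer: SV-729984 expires on the earlier of 27 July 2015 and 28 August 2014.

August 28, 2014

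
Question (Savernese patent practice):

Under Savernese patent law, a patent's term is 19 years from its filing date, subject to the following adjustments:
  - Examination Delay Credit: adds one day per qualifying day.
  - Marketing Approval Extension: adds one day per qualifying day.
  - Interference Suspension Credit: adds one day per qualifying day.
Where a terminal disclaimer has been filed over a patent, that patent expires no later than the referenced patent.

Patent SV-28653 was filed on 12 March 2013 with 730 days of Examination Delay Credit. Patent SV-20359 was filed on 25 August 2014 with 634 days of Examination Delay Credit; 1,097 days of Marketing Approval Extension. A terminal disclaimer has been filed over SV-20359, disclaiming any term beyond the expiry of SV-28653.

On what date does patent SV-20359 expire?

2034-03-12

Natural term of SV-20359:
  Base: filing + 19 years → 25 August 2033.
  Examination Delay Credit: +634 days → 21 May 2035.
  Marketing Approval Extension: +1097 days → 22 May 2038.
Expiry of referenced patent SV-28653:
  Base: filing + 19 years → 12 March 2032.
  Examination Delay Credit: +730 days → 12 March 2034.
Terminal disclaimer: SV-20359 expires on the earlier of 22 May 2038 and 12 March 2034.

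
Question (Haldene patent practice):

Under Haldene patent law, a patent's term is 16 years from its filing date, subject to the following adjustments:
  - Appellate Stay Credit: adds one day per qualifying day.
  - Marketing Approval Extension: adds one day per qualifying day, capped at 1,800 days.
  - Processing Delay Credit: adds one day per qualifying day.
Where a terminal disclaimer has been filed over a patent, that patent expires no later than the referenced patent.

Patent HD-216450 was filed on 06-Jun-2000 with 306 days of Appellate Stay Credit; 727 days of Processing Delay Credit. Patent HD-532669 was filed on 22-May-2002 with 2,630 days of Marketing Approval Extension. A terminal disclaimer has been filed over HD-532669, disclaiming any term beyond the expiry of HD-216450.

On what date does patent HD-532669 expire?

Natural term of HD-532669:
  Base: filing + 16 years → 22 May 2018.
  Marketing Approval Extension: 2630 days claimed exceeds the 1800-day cap, so +1800 days → 26 April 2023.
Expiry of referenced patent HD-216450:
  Base: filing + 16 years → 6 June 2016.
  Appellate Stay Credit: +306 days → 8 April 2017.
  Processing Delay Credit: +727 days → 5 April 2019.
Terminal disclaimer: HD-532669 expires on the earlier of 26 April 2023 and 5 April 2019.

2019-04-05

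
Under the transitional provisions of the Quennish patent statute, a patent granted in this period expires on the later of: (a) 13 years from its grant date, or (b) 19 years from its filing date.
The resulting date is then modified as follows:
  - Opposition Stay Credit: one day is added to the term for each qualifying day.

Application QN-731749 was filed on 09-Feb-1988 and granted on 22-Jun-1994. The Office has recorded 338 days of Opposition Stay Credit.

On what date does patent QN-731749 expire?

(a) grant + 13 years → 22 June 2007.
(b) filing + 19 years → 9 February 2007.
Later of the two: 22 June 2007.
Opposition Stay Credit: +338 days → 25 May 2008.

May 25, 2008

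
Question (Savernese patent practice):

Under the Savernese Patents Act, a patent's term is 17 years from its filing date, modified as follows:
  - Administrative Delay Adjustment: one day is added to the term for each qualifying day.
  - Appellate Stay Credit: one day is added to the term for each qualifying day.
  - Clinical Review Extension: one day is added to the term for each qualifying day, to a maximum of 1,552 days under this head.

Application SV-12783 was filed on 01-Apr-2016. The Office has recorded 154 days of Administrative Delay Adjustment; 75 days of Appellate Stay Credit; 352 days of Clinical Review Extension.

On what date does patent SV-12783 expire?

Base term: filing date + 17 years → 1 April 2033.
Administrative Delay Adjustment: +154 days → 2 September 2033.
Appellate Stay Credit: +75 days → 16 November 2033.
Clinical Review Extension: 352 days (within the 1552-day cap) → +352 days → 3 November 2034.

2034-11-03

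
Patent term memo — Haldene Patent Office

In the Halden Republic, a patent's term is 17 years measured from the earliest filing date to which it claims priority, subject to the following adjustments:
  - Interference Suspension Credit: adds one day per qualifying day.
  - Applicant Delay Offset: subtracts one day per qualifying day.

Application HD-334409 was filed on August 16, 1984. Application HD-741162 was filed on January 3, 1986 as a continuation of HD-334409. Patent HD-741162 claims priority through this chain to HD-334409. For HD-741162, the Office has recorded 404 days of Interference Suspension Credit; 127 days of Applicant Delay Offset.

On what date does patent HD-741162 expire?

May 20, 2002

Earliest priority filing: 16 August 1984.
Base term: 16 August 1984 + 17 years → 16 August 2001.
Interference Suspension Credit: +404 days → 24 September 2002.
Applicant Delay Offset: −127 days → 20 May 2002.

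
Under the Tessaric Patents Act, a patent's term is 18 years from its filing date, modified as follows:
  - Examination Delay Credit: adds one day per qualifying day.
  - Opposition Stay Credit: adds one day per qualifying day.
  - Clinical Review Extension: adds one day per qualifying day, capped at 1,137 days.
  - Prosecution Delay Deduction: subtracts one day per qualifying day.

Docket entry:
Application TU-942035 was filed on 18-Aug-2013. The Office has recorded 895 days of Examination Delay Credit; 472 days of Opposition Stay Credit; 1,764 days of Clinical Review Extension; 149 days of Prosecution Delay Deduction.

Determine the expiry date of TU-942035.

January 28, 2038

Base term: filing date + 18 years → 18 August 2031.
Examination Delay Credit: +895 days → 29 January 2034.
Opposition Stay Credit: +472 days → 16 May 2035.
Clinical Review Extension: 1764 days claimed exceeds the 1137-day cap, so +1137 days → 26 June 2038.
Prosecution Delay Deduction: −149 days → 28 January 2038.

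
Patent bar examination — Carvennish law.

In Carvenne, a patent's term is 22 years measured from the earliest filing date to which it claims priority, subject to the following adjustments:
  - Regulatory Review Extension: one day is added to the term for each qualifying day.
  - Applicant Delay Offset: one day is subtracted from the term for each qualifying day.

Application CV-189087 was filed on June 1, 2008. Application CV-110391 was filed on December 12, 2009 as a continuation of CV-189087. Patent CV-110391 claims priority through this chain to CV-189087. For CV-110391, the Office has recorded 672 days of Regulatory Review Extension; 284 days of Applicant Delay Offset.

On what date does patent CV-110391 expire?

Earliest priority filing: 1 June 2008.
Base term: 1 June 2008 + 22 years → 1 June 2030.
Regulatory Review Extension: +672 days → 3 April 2032.
Applicant Delay Offset: −284 days → 24 June 2031.

June 24, 2031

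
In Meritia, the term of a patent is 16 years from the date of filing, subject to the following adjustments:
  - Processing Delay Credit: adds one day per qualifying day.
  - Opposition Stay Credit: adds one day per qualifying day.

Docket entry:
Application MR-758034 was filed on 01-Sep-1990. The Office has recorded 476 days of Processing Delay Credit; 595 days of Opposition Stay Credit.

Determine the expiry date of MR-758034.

Base term: filing date + 16 years → 1 September 2006.
Processing Delay Credit: +476 days → 21 December 2007.
Opposition Stay Credit: +595 days → 7 August 2009.

August 7, 2009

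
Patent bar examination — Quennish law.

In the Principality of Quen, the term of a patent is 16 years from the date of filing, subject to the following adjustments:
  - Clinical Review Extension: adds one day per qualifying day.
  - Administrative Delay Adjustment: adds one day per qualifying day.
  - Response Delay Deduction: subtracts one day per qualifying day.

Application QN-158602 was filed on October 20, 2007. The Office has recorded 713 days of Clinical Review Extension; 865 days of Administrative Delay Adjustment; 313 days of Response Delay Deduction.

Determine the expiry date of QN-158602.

Base term: filing date + 16 years → 20 October 2023.
Clinical Review Extension: +713 days → 2 October 2025.
Administrative Delay Adjustment: +865 days → 14 February 2028.
Response Delay Deduction: −313 days → 7 April 2027.

2027-04-07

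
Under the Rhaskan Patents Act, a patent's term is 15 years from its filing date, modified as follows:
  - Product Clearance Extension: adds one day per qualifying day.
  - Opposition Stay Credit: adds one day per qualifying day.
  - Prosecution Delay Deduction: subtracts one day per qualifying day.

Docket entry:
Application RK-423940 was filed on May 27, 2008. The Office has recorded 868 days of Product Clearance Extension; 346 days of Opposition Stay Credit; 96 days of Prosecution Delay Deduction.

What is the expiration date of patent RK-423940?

June 18, 2026

Base term: filing date + 15 years → 27 May 2023.
Product Clearance Extension: +868 days → 11 October 2025.
Opposition Stay Credit: +346 days → 22 September 2026.
Prosecution Delay Deduction: −96 days → 18 June 2026.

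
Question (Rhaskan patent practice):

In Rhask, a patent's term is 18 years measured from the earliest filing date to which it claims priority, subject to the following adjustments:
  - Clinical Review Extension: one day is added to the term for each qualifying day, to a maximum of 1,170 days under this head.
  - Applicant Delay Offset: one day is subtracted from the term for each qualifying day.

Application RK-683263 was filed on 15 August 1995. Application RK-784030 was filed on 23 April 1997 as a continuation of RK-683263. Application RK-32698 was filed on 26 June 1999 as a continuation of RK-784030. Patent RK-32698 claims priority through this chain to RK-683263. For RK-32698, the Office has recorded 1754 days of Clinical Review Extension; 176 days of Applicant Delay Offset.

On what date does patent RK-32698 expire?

Earliest priority filing: 15 August 1995.
Base term: 15 August 1995 + 18 years → 15 August 2013.
Clinical Review Extension: 1754 days claimed exceeds the 1170-day cap, so +1170 days → 28 October 2016.
Applicant Delay Offset: −176 days → 5 May 2016.

May 5, 2016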